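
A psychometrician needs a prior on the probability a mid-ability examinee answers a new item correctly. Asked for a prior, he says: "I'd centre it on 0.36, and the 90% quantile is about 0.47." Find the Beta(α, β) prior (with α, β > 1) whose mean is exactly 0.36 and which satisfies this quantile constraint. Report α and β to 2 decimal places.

With mean 0.36 fixed, write α = 0.36s, β = 0.64s where s = α+β.
Need P(θ < 0.47) = 0.9 under Beta(0.36s, 0.64s). Normal approximation: (q−m)/√(m(1−m)/s) ≈ z_{0.9} = 1.28, so s ≈ 0.36·0.64·(1.28)²/(0.47−0.36)² = 31.3.
At s = 31.3: P(θ<0.47) ≈ 0.898. Adjusting to match 0.9 gives s ≈ 31.98.
So α = 0.36·31.98 ≈ 11.51, β = 0.64·31.98 ≈ 20.47.

α ≈ 11.51, β ≈ 20.47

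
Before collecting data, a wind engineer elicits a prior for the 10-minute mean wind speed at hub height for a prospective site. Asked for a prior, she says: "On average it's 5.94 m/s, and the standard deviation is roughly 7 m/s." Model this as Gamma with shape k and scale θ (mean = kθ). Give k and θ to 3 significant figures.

For Gamma(k, scale θ): mean = kθ, variance = kθ², so CV = 1/√k.
CV = SD/mean = 7/5.94 = 1.178, hence k = 1/CV² = 0.72.
Then θ = mean/k = 5.94/0.72 = 8.25.

k ≈ 0.72, θ ≈ 8.25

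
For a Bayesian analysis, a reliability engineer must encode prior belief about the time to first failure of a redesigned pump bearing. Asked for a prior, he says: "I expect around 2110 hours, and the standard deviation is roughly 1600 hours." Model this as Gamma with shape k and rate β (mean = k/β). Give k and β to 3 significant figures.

For Gamma(k, rate β): mean = k/β, variance = k/β², so CV = 1/√k.
CV = SD/mean = 1600/2110 = 0.7583, hence k = 1/CV² = 1.74.
Then β = k/mean = 1.74/2110 = 0.000824.

k ≈ 1.74, β ≈ 0.000824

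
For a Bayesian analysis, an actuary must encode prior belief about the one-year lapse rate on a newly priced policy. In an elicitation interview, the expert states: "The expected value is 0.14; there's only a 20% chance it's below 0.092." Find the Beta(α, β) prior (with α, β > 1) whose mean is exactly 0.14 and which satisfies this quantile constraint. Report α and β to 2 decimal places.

With mean 0.14 fixed, write α = 0.14s, β = 0.86s where s = α+β.
Need P(θ < 0.092) = 0.2 under Beta(0.14s, 0.86s). Normal approximation: (q−m)/√(m(1−m)/s) ≈ z_{0.2} = -0.842, so s ≈ 0.14·0.86·(-0.842)²/(0.092−0.14)² = 37.0.
At s = 37.0: P(θ<0.092) ≈ 0.206. Adjusting to match 0.2 gives s ≈ 38.40.
So α = 0.14·38.40 ≈ 5.38, β = 0.86·38.40 ≈ 33.02.

α ≈ 5.38, β ≈ 33.02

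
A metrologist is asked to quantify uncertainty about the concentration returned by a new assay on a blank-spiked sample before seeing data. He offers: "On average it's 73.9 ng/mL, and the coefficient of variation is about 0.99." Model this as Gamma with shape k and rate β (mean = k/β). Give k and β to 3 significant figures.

k ≈ 1.02, β ≈ 0.0138

For Gamma(k, rate β): mean = k/β, variance = k/β², so CV = 1/√k.
CV = 0.99, hence k = 1/CV² = 1.02.
Then β = k/mean = 1.02/73.9 = 0.0138.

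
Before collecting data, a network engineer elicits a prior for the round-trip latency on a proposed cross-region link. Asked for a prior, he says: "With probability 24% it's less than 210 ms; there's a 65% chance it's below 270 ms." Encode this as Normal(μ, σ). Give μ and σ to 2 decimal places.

μ = 248.82, σ = 54.96

The p-quantile of Normal(μ,σ) is μ + z_p·σ, with z_{0.24} = -0.7063 and z_{0.65} = 0.3853.
Eliminate σ: μ = (z₂·x₁ − z₁·x₂)/(z₂ − z₁) = (0.3853·210 − (-0.7063)·270)/1.092 = 248.82.
Then σ = (x₂ − x₁)/(z₂ − z₁) = (270 − 210)/1.092 = 54.96.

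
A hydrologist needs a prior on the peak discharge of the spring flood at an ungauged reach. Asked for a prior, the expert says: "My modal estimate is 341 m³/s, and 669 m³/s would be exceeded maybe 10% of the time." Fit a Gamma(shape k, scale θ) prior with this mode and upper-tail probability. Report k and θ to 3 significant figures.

Gamma(k,θ) with k>1 has mode (k−1)θ, so θ = 341/(k−1).
Need P(X < 669) = 0.9 with θ tied to k this way. Start at k = 2, θ = 341: P(X<669) ≈ 0.584.
Too low — raise k to concentrate. Iterating converges to k ≈ 5.22.
Then θ = 341/(5.22−1) ≈ 80.8.

k ≈ 5.22, θ ≈ 80.8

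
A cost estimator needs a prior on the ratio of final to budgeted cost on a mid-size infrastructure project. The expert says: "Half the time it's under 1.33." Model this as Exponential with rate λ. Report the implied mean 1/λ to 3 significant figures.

Exponential median = ln 2 / λ, so λ = ln 2 / 1.33 = 0.521.
Mean = 1/λ = 1.92.

mean ≈ 1.92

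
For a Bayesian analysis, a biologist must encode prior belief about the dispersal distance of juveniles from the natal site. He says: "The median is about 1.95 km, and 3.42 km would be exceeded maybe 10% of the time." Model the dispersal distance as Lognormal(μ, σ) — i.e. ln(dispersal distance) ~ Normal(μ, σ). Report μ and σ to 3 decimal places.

If T ~ Lognormal(μ,σ) then ln T ~ Normal(μ,σ), so the p-quantile of ln T is μ + z_p·σ.
ln(1.95) = 0.6678 and ln(3.42) = 1.23; z_{0.5} = 0, z_{0.9} = 1.282.
σ = (1.23 − 0.6678)/(1.282 − (0)) = 0.438.
μ = 0.6678 − (0)·0.438 = 0.668.

μ ≈ 0.668, σ ≈ 0.438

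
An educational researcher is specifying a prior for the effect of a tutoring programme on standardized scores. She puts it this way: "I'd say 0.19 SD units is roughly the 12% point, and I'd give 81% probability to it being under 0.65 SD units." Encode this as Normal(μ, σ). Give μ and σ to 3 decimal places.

μ = 0.453, σ = 0.224

The p-quantile of Normal(μ,σ) is μ + z_p·σ, with z_{0.12} = -1.175 and z_{0.81} = 0.8779.
Eliminate σ: μ = (z₂·x₁ − z₁·x₂)/(z₂ − z₁) = (0.8779·0.19 − (-1.175)·0.65)/2.053 = 0.453.
Then σ = (x₂ − x₁)/(z₂ − z₁) = (0.65 − 0.19)/2.053 = 0.224.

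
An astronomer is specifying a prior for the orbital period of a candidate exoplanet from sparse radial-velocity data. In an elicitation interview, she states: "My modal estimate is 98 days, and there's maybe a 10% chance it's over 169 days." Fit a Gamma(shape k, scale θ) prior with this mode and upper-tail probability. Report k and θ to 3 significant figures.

Gamma(k,θ) with k>1 has mode (k−1)θ, so θ = 98/(k−1).
Need P(X < 169) = 0.9 with θ tied to k this way. Start at k = 2, θ = 98: P(X<169) ≈ 0.514.
Too low — raise k to concentrate. Iterating converges to k ≈ 7.39.
Then θ = 98/(7.39−1) ≈ 15.3.

k ≈ 7.39, θ ≈ 15.3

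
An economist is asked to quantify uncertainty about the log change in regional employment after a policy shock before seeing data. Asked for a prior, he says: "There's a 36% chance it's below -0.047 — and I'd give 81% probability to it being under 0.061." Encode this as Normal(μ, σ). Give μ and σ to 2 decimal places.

μ = -0.02, σ = 0.09

The p-quantile of Normal(μ,σ) is μ + z_p·σ, with z_{0.36} = -0.3585 and z_{0.81} = 0.8779.
Eliminate σ: μ = (z₂·x₁ − z₁·x₂)/(z₂ − z₁) = (0.8779·-0.047 − (-0.3585)·0.061)/1.236 = -0.02.
Then σ = (x₂ − x₁)/(z₂ − z₁) = (0.061 − -0.047)/1.236 = 0.09.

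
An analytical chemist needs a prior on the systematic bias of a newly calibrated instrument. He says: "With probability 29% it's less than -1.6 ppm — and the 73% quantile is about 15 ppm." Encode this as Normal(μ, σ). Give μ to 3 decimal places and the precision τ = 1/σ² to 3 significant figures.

μ = 6.277, τ = 0.00494

The p-quantile of Normal(μ,σ) is μ + z_p·σ, with z_{0.29} = -0.5534 and z_{0.73} = 0.6128.
Eliminate σ: μ = (z₂·x₁ − z₁·x₂)/(z₂ − z₁) = (0.6128·-1.6 − (-0.5534)·15)/1.166 = 6.277.
Then σ = (x₂ − x₁)/(z₂ − z₁) = (15 − -1.6)/1.166 = 14.234.
Precision τ = 1/σ² = 1/14.23² = 0.00494.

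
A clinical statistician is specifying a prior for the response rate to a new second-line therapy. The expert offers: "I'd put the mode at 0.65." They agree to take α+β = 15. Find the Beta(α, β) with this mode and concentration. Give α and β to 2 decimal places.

For α,β > 1 the Beta mode is (α−1)/(α+β−2). With α+β = 15, the mode is (α−1)/13.
Set (α−1)/13 = 0.65 → α = 1 + 0.65·13 = 9.45.
β = 15 − α = 5.55.

α = 9.45, β = 5.55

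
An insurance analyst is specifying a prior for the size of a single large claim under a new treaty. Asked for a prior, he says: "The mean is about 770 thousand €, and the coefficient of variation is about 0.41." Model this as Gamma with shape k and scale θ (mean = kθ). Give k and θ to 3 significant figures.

k ≈ 5.95, θ ≈ 129

For Gamma(k, scale θ): mean = kθ, variance = kθ², so CV = 1/√k.
CV = 0.41, hence k = 1/CV² = 5.95.
Then θ = mean/k = 770/5.95 = 129.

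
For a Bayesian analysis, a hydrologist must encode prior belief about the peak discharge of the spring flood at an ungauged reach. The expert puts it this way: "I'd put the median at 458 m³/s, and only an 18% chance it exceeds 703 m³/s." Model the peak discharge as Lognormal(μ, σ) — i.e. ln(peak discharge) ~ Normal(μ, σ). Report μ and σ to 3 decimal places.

μ ≈ 6.127, σ ≈ 0.468

If T ~ Lognormal(μ,σ) then ln T ~ Normal(μ,σ), so the p-quantile of ln T is μ + z_p·σ.
ln(458) = 6.127 and ln(703) = 6.555; z_{0.5} = 0, z_{0.82} = 0.9154.
σ = (6.555 − 6.127)/(0.9154 − (0)) = 0.468.
μ = 6.127 − (0)·0.468 = 6.127.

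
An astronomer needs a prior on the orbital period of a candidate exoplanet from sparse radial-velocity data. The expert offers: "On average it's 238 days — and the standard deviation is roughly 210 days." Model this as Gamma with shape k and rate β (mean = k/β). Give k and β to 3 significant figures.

k ≈ 1.28, β ≈ 0.0054

For Gamma(k, rate β): mean = k/β, variance = k/β², so CV = 1/√k.
CV = SD/mean = 210/238 = 0.8824, hence k = 1/CV² = 1.28.
Then β = k/mean = 1.28/238 = 0.0054.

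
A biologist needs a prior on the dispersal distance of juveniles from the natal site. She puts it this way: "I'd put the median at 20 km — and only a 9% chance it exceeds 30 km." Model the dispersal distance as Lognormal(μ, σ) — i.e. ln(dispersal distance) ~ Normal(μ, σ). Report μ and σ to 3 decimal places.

If T ~ Lognormal(μ,σ) then ln T ~ Normal(μ,σ), so the p-quantile of ln T is μ + z_p·σ.
ln(20) = 2.996 and ln(30) = 3.401; z_{0.5} = 0, z_{0.91} = 1.341.
σ = (3.401 − 2.996)/(1.341 − (0)) = 0.302.
μ = 2.996 − (0)·0.302 = 2.996.

μ ≈ 2.996, σ ≈ 0.302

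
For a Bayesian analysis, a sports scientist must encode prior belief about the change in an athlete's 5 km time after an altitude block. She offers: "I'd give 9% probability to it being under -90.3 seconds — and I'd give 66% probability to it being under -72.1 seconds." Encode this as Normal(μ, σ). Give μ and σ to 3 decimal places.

The p-quantile of Normal(μ,σ) is μ + z_p·σ, with z_{0.09} = -1.341 and z_{0.66} = 0.4125.
Eliminate σ: μ = (z₂·x₁ − z₁·x₂)/(z₂ − z₁) = (0.4125·-90.3 − (-1.341)·-72.1)/1.753 = -76.382.
Then σ = (x₂ − x₁)/(z₂ − z₁) = (-72.1 − -90.3)/1.753 = 10.381.

μ = -76.382, σ = 10.381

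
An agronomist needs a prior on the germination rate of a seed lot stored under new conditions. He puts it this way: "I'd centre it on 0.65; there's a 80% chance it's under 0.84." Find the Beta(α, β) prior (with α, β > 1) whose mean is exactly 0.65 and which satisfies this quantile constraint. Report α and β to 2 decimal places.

α ≈ 2.99, β ≈ 1.61

With mean 0.65 fixed, write α = 0.65s, β = 0.35s where s = α+β.
Need P(θ < 0.84) = 0.8 under Beta(0.65s, 0.35s). Normal approximation: (q−m)/√(m(1−m)/s) ≈ z_{0.8} = 0.842, so s ≈ 0.65·0.35·(0.842)²/(0.84−0.65)² = 4.5.
At s = 4.5: P(θ<0.84) ≈ 0.795. Adjusting to match 0.8 gives s ≈ 4.60.
So α = 0.65·4.60 ≈ 2.99, β = 0.35·4.60 ≈ 1.61.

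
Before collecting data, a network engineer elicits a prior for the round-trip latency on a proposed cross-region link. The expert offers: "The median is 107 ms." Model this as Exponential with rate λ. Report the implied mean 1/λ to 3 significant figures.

mean ≈ 154 ms

Exponential median = ln 2 / λ, so λ = ln 2 / 107.0 = 0.00648.
Mean = 1/λ = 154 ms.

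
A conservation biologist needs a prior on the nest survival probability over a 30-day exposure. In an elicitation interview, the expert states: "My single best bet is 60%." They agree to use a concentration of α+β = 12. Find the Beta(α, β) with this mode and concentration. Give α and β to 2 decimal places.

For α,β > 1 the Beta mode is (α−1)/(α+β−2). With α+β = 12, the mode is (α−1)/10.
Set (α−1)/10 = 0.6 → α = 1 + 0.6·10 = 7.00.
β = 12 − α = 5.00.

α = 7.00, β = 5.00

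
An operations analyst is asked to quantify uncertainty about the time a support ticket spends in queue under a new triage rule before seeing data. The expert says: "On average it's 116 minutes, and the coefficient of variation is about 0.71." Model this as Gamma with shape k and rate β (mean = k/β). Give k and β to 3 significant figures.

k ≈ 1.98, β ≈ 0.0171

For Gamma(k, rate β): mean = k/β, variance = k/β², so CV = 1/√k.
CV = 0.71, hence k = 1/CV² = 1.98.
Then β = k/mean = 1.98/116 = 0.0171.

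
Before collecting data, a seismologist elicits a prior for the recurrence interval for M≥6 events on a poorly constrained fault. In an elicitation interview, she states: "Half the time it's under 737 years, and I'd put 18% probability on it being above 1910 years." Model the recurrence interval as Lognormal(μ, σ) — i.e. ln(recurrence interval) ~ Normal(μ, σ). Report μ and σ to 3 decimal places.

If T ~ Lognormal(μ,σ) then ln T ~ Normal(μ,σ), so the p-quantile of ln T is μ + z_p·σ.
ln(737) = 6.603 and ln(1910) = 7.555; z_{0.5} = 0, z_{0.82} = 0.9154.
σ = (7.555 − 6.603)/(0.9154 − (0)) = 1.040.
μ = 6.603 − (0)·1.040 = 6.603.

μ ≈ 6.603, σ ≈ 1.040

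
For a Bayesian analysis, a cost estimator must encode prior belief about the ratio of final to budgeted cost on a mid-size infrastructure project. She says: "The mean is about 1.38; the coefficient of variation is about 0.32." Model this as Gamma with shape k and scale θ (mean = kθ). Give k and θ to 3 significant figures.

For Gamma(k, scale θ): mean = kθ, variance = kθ², so CV = 1/√k.
CV = 0.32, hence k = 1/CV² = 9.77.
Then θ = mean/k = 1.38/9.77 = 0.141.

k ≈ 9.77, θ ≈ 0.141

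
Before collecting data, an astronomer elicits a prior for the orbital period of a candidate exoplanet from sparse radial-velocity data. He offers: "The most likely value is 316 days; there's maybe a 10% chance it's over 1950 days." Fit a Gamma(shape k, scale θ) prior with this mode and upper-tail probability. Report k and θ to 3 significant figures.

k ≈ 1.51, θ ≈ 621

Gamma(k,θ) with k>1 has mode (k−1)θ, so θ = 316/(k−1).
Need P(X < 1950) = 0.9 with θ tied to k this way. Start at k = 2, θ = 316: P(X<1950) ≈ 0.985.
Too high — lower k to spread out. Iterating converges to k ≈ 1.51.
Then θ = 316/(1.51−1) ≈ 621.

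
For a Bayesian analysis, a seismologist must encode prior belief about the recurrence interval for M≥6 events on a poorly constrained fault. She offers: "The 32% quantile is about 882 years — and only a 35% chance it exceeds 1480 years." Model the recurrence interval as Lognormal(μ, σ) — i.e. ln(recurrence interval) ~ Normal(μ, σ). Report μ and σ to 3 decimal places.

If T ~ Lognormal(μ,σ) then ln T ~ Normal(μ,σ), so the p-quantile of ln T is μ + z_p·σ.
ln(882) = 6.782 and ln(1480) = 7.3; z_{0.32} = -0.4677, z_{0.65} = 0.3853.
σ = (7.3 − 6.782)/(0.3853 − (-0.4677)) = 0.607.
μ = 6.782 − (-0.4677)·0.607 = 7.066.

μ ≈ 7.066, σ ≈ 0.607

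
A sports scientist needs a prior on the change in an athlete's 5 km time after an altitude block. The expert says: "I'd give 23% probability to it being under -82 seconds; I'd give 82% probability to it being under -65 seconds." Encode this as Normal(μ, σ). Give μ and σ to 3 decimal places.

For Normal(μ,σ), the p-quantile is μ + z_p·σ. Here z_{0.23} = -0.7388, z_{0.82} = 0.9154.
So -82 = μ − 0.7388σ and -65 = μ + 0.9154σ.
Subtracting: σ = (-65 − -82)/(0.9154 − (-0.7388)) = 10.277.
Then μ = -82 − (-0.7388)·10.277 = -74.407.

μ = -74.407, σ = 10.277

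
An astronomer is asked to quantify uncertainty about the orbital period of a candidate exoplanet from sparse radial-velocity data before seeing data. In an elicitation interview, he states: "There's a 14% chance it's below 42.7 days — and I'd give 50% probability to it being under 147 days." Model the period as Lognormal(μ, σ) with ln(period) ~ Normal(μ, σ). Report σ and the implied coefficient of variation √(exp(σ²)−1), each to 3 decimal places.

σ ≈ 1.144, CV ≈ 1.644

If T ~ Lognormal(μ,σ) then ln T ~ Normal(μ,σ), so the p-quantile of ln T is μ + z_p·σ.
ln(42.7) = 3.754 and ln(147) = 4.99; z_{0.14} = -1.08, z_{0.5} = 0.
σ = (4.99 − 3.754)/(0 − (-1.08)) = 1.144.
μ = 3.754 − (-1.08)·1.144 = 4.990.
CV = √(exp(σ²)−1) = √(exp(1.3095)−1) = 1.644.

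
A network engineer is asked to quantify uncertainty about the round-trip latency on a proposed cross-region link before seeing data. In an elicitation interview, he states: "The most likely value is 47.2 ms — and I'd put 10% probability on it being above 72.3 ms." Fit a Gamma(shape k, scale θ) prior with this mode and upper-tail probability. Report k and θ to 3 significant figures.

k ≈ 11.3, θ ≈ 4.6

Gamma(k,θ) with k>1 has mode (k−1)θ, so θ = 47.2/(k−1).
Need P(X < 72.3) = 0.9 with θ tied to k this way. Start at k = 2, θ = 47.2: P(X<72.3) ≈ 0.453.
Too low — raise k to concentrate. Iterating converges to k ≈ 11.3.
Then θ = 47.2/(11.3−1) ≈ 4.6.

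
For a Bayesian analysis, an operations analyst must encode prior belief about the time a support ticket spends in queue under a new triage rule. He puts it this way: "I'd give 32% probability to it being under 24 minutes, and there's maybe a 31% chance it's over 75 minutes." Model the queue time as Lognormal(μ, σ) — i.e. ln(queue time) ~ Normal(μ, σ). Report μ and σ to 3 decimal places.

μ ≈ 3.731, σ ≈ 1.183

If T ~ Lognormal(μ,σ) then ln T ~ Normal(μ,σ), so the p-quantile of ln T is μ + z_p·σ.
ln(24) = 3.178 and ln(75) = 4.317; z_{0.32} = -0.4677, z_{0.69} = 0.4959.
σ = (4.317 − 3.178)/(0.4959 − (-0.4677)) = 1.183.
μ = 3.178 − (-0.4677)·1.183 = 3.731.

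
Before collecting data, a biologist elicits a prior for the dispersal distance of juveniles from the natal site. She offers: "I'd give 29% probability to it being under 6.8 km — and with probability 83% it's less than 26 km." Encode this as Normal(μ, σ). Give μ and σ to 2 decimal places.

μ = 13.85, σ = 12.74

The p-quantile of Normal(μ,σ) is μ + z_p·σ, with z_{0.29} = -0.5534 and z_{0.83} = 0.9542.
Eliminate σ: μ = (z₂·x₁ − z₁·x₂)/(z₂ − z₁) = (0.9542·6.8 − (-0.5534)·26)/1.508 = 13.85.
Then σ = (x₂ − x₁)/(z₂ − z₁) = (26 − 6.8)/1.508 = 12.74.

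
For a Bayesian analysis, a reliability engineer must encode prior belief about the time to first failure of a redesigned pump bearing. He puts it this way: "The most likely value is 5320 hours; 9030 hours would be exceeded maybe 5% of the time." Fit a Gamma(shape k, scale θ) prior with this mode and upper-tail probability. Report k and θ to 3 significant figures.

k ≈ 11, θ ≈ 533

Gamma(k,θ) with k>1 has mode (k−1)θ, so θ = 5320/(k−1).
Need P(X < 9030) = 0.95 with θ tied to k this way. Start at k = 2, θ = 5320: P(X<9030) ≈ 0.506.
Too low — raise k to concentrate. Iterating converges to k ≈ 11.
Then θ = 5320/(11−1) ≈ 533.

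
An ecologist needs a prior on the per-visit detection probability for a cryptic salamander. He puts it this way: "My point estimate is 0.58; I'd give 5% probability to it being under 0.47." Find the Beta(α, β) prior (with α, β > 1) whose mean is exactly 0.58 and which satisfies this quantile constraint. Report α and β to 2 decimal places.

With mean 0.58 fixed, write α = 0.58s, β = 0.42s where s = α+β.
Need P(θ < 0.47) = 0.05 under Beta(0.58s, 0.42s). Normal approximation: (q−m)/√(m(1−m)/s) ≈ z_{0.05} = -1.64, so s ≈ 0.58·0.42·(-1.64)²/(0.47−0.58)² = 54.5.
At s = 54.5: P(θ<0.47) ≈ 0.051. Adjusting to match 0.05 gives s ≈ 55.26.
So α = 0.58·55.26 ≈ 32.05, β = 0.42·55.26 ≈ 23.21.

α ≈ 32.05, β ≈ 23.21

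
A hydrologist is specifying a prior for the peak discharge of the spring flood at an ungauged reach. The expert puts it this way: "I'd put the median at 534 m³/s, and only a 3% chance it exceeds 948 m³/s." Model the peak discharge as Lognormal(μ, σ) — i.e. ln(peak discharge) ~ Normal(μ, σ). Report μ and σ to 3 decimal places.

If T ~ Lognormal(μ,σ) then ln T ~ Normal(μ,σ), so the p-quantile of ln T is μ + z_p·σ.
ln(534) = 6.28 and ln(948) = 6.854; z_{0.5} = 0, z_{0.97} = 1.881.
σ = (6.854 − 6.28)/(1.881 − (0)) = 0.305.
μ = 6.28 − (0)·0.305 = 6.280.

μ ≈ 6.280, σ ≈ 0.305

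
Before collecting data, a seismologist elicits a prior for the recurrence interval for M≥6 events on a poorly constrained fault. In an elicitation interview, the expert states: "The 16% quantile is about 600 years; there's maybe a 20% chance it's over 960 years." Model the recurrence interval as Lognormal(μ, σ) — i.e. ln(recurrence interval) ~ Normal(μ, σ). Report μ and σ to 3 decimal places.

If T ~ Lognormal(μ,σ) then ln T ~ Normal(μ,σ), so the p-quantile of ln T is μ + z_p·σ.
ln(600) = 6.397 and ln(960) = 6.867; z_{0.16} = -0.9945, z_{0.8} = 0.8416.
σ = (6.867 − 6.397)/(0.8416 − (-0.9945)) = 0.256.
μ = 6.397 − (-0.9945)·0.256 = 6.651.

μ ≈ 6.651, σ ≈ 0.256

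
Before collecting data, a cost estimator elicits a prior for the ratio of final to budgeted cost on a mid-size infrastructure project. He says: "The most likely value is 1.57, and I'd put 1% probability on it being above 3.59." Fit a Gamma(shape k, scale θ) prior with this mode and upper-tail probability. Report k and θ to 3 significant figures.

Gamma(k,θ) with k>1 has mode (k−1)θ, so θ = 1.57/(k−1).
Need P(X < 3.59) = 0.99 with θ tied to k this way. Start at k = 2, θ = 1.57: P(X<3.59) ≈ 0.666.
Too low — raise k to concentrate. Iterating converges to k ≈ 7.99.
Then θ = 1.57/(7.99−1) ≈ 0.225.

k ≈ 7.99, θ ≈ 0.225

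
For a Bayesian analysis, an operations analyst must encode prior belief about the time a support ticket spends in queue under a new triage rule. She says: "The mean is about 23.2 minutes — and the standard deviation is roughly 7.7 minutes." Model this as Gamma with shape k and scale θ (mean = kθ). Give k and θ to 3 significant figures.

For Gamma(k, scale θ): mean = kθ, variance = kθ², so CV = 1/√k.
CV = SD/mean = 7.7/23.2 = 0.3319, hence k = 1/CV² = 9.08.
Then θ = mean/k = 23.2/9.08 = 2.56.

k ≈ 9.08, θ ≈ 2.56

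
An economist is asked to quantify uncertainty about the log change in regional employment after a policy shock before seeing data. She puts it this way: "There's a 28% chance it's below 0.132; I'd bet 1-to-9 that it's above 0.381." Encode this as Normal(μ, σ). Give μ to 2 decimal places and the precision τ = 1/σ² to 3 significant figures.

μ = 0.21, τ = 56.1

For Normal(μ,σ), the p-quantile is μ + z_p·σ. Here z_{0.28} = -0.5828, z_{0.9} = 1.282.
So 0.132 = μ − 0.5828σ and 0.381 = μ + 1.282σ.
Subtracting: σ = (0.381 − 0.132)/(1.282 − (-0.5828)) = 0.13.
Then μ = 0.132 − (-0.5828)·0.13 = 0.21.
Precision τ = 1/σ² = 1/0.1336² = 56.1.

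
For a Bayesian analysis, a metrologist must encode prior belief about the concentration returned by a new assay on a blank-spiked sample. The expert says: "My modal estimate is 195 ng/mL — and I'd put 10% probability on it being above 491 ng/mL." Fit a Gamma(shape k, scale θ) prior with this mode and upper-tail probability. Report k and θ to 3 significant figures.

k ≈ 3.25, θ ≈ 86.6

Gamma(k,θ) with k>1 has mode (k−1)θ, so θ = 195/(k−1).
Need P(X < 491) = 0.9 with θ tied to k this way. Start at k = 2, θ = 195: P(X<491) ≈ 0.716.
Too low — raise k to concentrate. Iterating converges to k ≈ 3.25.
Then θ = 195/(3.25−1) ≈ 86.6.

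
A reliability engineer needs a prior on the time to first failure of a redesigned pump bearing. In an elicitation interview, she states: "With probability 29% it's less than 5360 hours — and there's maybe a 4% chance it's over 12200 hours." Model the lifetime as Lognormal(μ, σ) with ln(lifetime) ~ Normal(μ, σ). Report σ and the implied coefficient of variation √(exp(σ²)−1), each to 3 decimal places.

If T ~ Lognormal(μ,σ) then ln T ~ Normal(μ,σ), so the p-quantile of ln T is μ + z_p·σ.
ln(5360) = 8.587 and ln(12200) = 9.409; z_{0.29} = -0.5534, z_{0.96} = 1.751.
σ = (9.409 − 8.587)/(1.751 − (-0.5534)) = 0.357.
μ = 8.587 − (-0.5534)·0.357 = 8.784.
CV = √(exp(σ²)−1) = √(exp(0.1274)−1) = 0.369.

σ ≈ 0.357, CV ≈ 0.369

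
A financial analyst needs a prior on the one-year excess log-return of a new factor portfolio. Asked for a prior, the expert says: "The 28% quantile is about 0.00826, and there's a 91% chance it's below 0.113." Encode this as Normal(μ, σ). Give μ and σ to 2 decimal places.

μ = 0.04, σ = 0.05

The p-quantile of Normal(μ,σ) is μ + z_p·σ, with z_{0.28} = -0.5828 and z_{0.91} = 1.341.
Eliminate σ: μ = (z₂·x₁ − z₁·x₂)/(z₂ − z₁) = (1.341·0.00826 − (-0.5828)·0.113)/1.924 = 0.04.
Then σ = (x₂ − x₁)/(z₂ − z₁) = (0.113 − 0.00826)/1.924 = 0.05.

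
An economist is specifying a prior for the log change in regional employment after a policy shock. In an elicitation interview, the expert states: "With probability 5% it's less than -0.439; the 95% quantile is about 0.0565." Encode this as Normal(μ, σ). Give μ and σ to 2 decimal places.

The p-quantile of Normal(μ,σ) is μ + z_p·σ, with z_{0.05} = -1.645 and z_{0.95} = 1.645.
Eliminate σ: μ = (z₂·x₁ − z₁·x₂)/(z₂ − z₁) = (1.645·-0.439 − (-1.645)·0.0565)/3.29 = -0.19.
Then σ = (x₂ − x₁)/(z₂ − z₁) = (0.0565 − -0.439)/3.29 = 0.15.

μ = -0.19, σ = 0.15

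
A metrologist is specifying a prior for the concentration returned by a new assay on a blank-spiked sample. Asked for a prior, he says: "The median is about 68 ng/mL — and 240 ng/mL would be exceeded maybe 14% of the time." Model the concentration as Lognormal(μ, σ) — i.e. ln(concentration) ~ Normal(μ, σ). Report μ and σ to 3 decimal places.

μ ≈ 4.220, σ ≈ 1.167

If T ~ Lognormal(μ,σ) then ln T ~ Normal(μ,σ), so the p-quantile of ln T is μ + z_p·σ.
ln(68) = 4.22 and ln(240) = 5.481; z_{0.5} = 0, z_{0.86} = 1.08.
σ = (5.481 − 4.22)/(1.08 − (0)) = 1.167.
μ = 4.22 − (0)·1.167 = 4.220.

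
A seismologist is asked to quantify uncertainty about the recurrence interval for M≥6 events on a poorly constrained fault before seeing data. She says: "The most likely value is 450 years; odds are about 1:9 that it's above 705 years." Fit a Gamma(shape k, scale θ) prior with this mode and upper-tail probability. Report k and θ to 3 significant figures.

Gamma(k,θ) with k>1 has mode (k−1)θ, so θ = 450/(k−1).
Need P(X < 705) = 0.9 with θ tied to k this way. Start at k = 2, θ = 450: P(X<705) ≈ 0.464.
Too low — raise k to concentrate. Iterating converges to k ≈ 10.3.
Then θ = 450/(10.3−1) ≈ 48.4.

k ≈ 10.3, θ ≈ 48.4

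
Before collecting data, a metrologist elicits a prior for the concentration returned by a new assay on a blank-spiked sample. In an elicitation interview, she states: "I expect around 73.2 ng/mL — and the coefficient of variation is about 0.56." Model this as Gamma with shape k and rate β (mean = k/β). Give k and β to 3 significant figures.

k ≈ 3.19, β ≈ 0.0436

For Gamma(k, rate β): mean = k/β, variance = k/β², so CV = 1/√k.
CV = 0.56, hence k = 1/CV² = 3.19.
Then β = k/mean = 3.19/73.2 = 0.0436.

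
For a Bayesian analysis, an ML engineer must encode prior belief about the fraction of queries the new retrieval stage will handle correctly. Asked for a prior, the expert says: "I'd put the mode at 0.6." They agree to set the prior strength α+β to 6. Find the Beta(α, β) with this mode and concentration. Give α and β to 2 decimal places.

α = 3.40, β = 2.60

For α,β > 1 the Beta mode is (α−1)/(α+β−2). With α+β = 6, the mode is (α−1)/4.
Set (α−1)/4 = 0.6 → α = 1 + 0.6·4 = 3.40.
β = 6 − α = 2.60.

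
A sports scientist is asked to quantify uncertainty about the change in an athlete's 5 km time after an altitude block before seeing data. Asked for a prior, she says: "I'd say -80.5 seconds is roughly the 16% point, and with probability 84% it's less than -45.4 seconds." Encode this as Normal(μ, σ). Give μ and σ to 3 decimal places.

μ = -62.950, σ = 17.648

The p-quantile of Normal(μ,σ) is μ + z_p·σ, with z_{0.16} = -0.9945 and z_{0.84} = 0.9945.
Eliminate σ: μ = (z₂·x₁ − z₁·x₂)/(z₂ − z₁) = (0.9945·-80.5 − (-0.9945)·-45.4)/1.989 = -62.950.
Then σ = (x₂ − x₁)/(z₂ − z₁) = (-45.4 − -80.5)/1.989 = 17.648.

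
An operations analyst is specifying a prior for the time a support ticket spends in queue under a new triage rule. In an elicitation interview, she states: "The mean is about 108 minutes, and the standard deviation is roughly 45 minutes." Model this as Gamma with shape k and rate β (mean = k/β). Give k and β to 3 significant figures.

For Gamma(k, rate β): mean = k/β, variance = k/β², so CV = 1/√k.
CV = SD/mean = 45/108 = 0.4167, hence k = 1/CV² = 5.76.
Then β = k/mean = 5.76/108 = 0.0533.

k ≈ 5.76, β ≈ 0.0533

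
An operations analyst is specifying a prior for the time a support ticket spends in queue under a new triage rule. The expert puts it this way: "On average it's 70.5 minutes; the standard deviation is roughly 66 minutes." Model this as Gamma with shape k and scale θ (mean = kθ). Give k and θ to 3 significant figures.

For Gamma(k, scale θ): mean = kθ, variance = kθ², so CV = 1/√k.
CV = SD/mean = 66/70.5 = 0.9362, hence k = 1/CV² = 1.14.
Then θ = mean/k = 70.5/1.14 = 61.8.

k ≈ 1.14, θ ≈ 61.8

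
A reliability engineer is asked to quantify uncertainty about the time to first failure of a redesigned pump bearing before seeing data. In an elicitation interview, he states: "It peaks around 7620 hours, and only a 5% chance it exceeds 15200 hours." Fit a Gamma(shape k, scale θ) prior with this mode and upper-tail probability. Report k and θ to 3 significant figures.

k ≈ 6.81, θ ≈ 1310

Gamma(k,θ) with k>1 has mode (k−1)θ, so θ = 7620/(k−1).
Need P(X < 15200) = 0.95 with θ tied to k this way. Start at k = 2, θ = 7620: P(X<15200) ≈ 0.593.
Too low — raise k to concentrate. Iterating converges to k ≈ 6.81.
Then θ = 7620/(6.81−1) ≈ 1310.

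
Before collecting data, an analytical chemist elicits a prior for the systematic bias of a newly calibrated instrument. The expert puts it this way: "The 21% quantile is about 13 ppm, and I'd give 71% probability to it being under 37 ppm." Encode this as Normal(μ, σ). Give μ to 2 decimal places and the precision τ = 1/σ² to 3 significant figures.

μ = 27.23, τ = 0.00321

For Normal(μ,σ), the p-quantile is μ + z_p·σ. Here z_{0.21} = -0.8064, z_{0.71} = 0.5534.
So 13 = μ − 0.8064σ and 37 = μ + 0.5534σ.
Subtracting: σ = (37 − 13)/(0.5534 − (-0.8064)) = 17.65.
Then μ = 13 − (-0.8064)·17.65 = 27.23.
Precision τ = 1/σ² = 1/17.65² = 0.00321.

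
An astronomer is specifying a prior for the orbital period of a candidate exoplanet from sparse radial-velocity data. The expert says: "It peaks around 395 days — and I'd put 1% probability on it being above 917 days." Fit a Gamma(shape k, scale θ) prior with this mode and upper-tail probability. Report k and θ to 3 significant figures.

k ≈ 7.72, θ ≈ 58.8

Gamma(k,θ) with k>1 has mode (k−1)θ, so θ = 395/(k−1).
Need P(X < 917) = 0.99 with θ tied to k this way. Start at k = 2, θ = 395: P(X<917) ≈ 0.674.
Too low — raise k to concentrate. Iterating converges to k ≈ 7.72.
Then θ = 395/(7.72−1) ≈ 58.8.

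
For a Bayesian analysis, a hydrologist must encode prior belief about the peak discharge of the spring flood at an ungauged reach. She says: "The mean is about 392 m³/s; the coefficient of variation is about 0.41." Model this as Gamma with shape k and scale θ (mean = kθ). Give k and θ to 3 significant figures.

For Gamma(k, scale θ): mean = kθ, variance = kθ², so CV = 1/√k.
CV = 0.41, hence k = 1/CV² = 5.95.
Then θ = mean/k = 392/5.95 = 65.9.

k ≈ 5.95, θ ≈ 65.9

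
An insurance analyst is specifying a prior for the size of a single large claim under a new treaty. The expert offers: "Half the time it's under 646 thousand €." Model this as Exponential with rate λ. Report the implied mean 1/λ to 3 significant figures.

Exponential median = ln 2 / λ, so λ = ln 2 / 646.0 = 0.00107.
Mean = 1/λ = 932 thousand €.

mean ≈ 932 thousand €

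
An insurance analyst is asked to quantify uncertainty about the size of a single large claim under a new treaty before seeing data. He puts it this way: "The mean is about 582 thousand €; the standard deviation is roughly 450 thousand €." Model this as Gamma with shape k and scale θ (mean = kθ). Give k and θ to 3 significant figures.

k ≈ 1.67, θ ≈ 348

For Gamma(k, scale θ): mean = kθ, variance = kθ², so CV = 1/√k.
CV = SD/mean = 450/582 = 0.7732, hence k = 1/CV² = 1.67.
Then θ = mean/k = 582/1.67 = 348.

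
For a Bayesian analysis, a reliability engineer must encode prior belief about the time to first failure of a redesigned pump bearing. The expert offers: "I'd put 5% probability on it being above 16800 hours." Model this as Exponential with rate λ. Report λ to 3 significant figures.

λ ≈ 0.000178

P(T > 16800.0) = e^(−λ·16800.0) = 0.05, so λ = −ln(0.05)/16800.0 = 0.000178.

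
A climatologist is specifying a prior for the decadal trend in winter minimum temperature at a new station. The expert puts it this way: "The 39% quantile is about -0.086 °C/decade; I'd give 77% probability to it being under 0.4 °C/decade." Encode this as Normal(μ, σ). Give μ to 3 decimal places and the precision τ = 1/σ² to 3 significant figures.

For Normal(μ,σ), the p-quantile is μ + z_p·σ. Here z_{0.39} = -0.2793, z_{0.77} = 0.7388.
So -0.086 = μ − 0.2793σ and 0.4 = μ + 0.7388σ.
Subtracting: σ = (0.4 − -0.086)/(0.7388 − (-0.2793)) = 0.477.
Then μ = -0.086 − (-0.2793)·0.477 = 0.047.
Precision τ = 1/σ² = 1/0.4773² = 4.39.

μ = 0.047, τ = 4.39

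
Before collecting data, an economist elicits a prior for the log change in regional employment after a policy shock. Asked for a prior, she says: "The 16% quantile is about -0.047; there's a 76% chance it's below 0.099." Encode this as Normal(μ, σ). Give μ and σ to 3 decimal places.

For Normal(μ,σ), the p-quantile is μ + z_p·σ. Here z_{0.16} = -0.9945, z_{0.76} = 0.7063.
So -0.047 = μ − 0.9945σ and 0.099 = μ + 0.7063σ.
Subtracting: σ = (0.099 − -0.047)/(0.7063 − (-0.9945)) = 0.086.
Then μ = -0.047 − (-0.9945)·0.086 = 0.038.

μ = 0.038, σ = 0.086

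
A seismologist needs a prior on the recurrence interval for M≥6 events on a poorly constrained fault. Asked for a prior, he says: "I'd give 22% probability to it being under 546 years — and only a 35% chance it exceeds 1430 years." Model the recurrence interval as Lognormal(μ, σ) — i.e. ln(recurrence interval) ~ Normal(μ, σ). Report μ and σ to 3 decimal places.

μ ≈ 6.945, σ ≈ 0.832

If T ~ Lognormal(μ,σ) then ln T ~ Normal(μ,σ), so the p-quantile of ln T is μ + z_p·σ.
ln(546) = 6.303 and ln(1430) = 7.265; z_{0.22} = -0.7722, z_{0.65} = 0.3853.
σ = (7.265 − 6.303)/(0.3853 − (-0.7722)) = 0.832.
μ = 6.303 − (-0.7722)·0.832 = 6.945.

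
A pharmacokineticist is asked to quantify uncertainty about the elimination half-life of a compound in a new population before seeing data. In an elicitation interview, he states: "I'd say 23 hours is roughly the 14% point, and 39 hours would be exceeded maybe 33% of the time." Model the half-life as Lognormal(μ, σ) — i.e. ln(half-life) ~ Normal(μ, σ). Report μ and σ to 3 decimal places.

μ ≈ 3.511, σ ≈ 0.347

If T ~ Lognormal(μ,σ) then ln T ~ Normal(μ,σ), so the p-quantile of ln T is μ + z_p·σ.
ln(23) = 3.135 and ln(39) = 3.664; z_{0.14} = -1.08, z_{0.67} = 0.4399.
σ = (3.664 − 3.135)/(0.4399 − (-1.08)) = 0.347.
μ = 3.135 − (-1.08)·0.347 = 3.511.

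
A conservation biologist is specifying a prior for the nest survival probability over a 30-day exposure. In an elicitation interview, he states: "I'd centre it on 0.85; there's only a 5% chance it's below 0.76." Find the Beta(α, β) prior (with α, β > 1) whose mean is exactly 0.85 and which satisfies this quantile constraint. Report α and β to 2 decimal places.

With mean 0.85 fixed, write α = 0.85s, β = 0.15s where s = α+β.
Need P(θ < 0.76) = 0.05 under Beta(0.85s, 0.15s). Normal approximation: (q−m)/√(m(1−m)/s) ≈ z_{0.05} = -1.64, so s ≈ 0.85·0.15·(-1.64)²/(0.76−0.85)² = 42.6.
At s = 42.6: P(θ<0.76) ≈ 0.062. Adjusting to match 0.05 gives s ≈ 49.59.
So α = 0.85·49.59 ≈ 42.15, β = 0.15·49.59 ≈ 7.44.

α ≈ 42.15, β ≈ 7.44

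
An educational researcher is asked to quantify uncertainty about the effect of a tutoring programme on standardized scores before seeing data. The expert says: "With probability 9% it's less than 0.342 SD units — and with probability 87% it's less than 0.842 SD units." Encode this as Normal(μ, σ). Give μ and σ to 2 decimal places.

μ = 0.61, σ = 0.20

For Normal(μ,σ), the p-quantile is μ + z_p·σ. Here z_{0.09} = -1.341, z_{0.87} = 1.126.
So 0.342 = μ − 1.341σ and 0.842 = μ + 1.126σ.
Subtracting: σ = (0.842 − 0.342)/(1.126 − (-1.341)) = 0.20.
Then μ = 0.342 − (-1.341)·0.20 = 0.61.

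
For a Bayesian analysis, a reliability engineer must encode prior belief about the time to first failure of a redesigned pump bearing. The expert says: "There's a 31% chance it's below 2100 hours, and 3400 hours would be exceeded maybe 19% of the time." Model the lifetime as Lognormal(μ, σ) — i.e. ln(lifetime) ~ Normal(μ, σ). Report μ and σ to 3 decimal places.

μ ≈ 7.824, σ ≈ 0.351

If T ~ Lognormal(μ,σ) then ln T ~ Normal(μ,σ), so the p-quantile of ln T is μ + z_p·σ.
ln(2100) = 7.65 and ln(3400) = 8.132; z_{0.31} = -0.4959, z_{0.81} = 0.8779.
σ = (8.132 − 7.65)/(0.8779 − (-0.4959)) = 0.351.
μ = 7.65 − (-0.4959)·0.351 = 7.824.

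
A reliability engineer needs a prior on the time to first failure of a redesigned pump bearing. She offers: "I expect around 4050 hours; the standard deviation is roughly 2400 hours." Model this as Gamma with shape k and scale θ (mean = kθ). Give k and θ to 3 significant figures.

For Gamma(k, scale θ): mean = kθ, variance = kθ², so CV = 1/√k.
CV = SD/mean = 2400/4050 = 0.5926, hence k = 1/CV² = 2.85.
Then θ = mean/k = 4050/2.85 = 1420.

k ≈ 2.85, θ ≈ 1420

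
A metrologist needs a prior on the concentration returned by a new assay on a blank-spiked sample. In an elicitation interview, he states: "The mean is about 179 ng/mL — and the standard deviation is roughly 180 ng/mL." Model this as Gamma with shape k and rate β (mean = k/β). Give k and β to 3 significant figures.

k ≈ 0.989, β ≈ 0.00552

For Gamma(k, rate β): mean = k/β, variance = k/β², so CV = 1/√k.
CV = SD/mean = 180/179 = 1.006, hence k = 1/CV² = 0.989.
Then β = k/mean = 0.989/179 = 0.00552.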